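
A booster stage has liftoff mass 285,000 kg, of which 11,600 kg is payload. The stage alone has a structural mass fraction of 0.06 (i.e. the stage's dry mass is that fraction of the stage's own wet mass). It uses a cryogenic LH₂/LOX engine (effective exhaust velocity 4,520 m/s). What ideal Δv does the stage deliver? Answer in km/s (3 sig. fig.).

Stage wet mass = m₀ − payload = 285,000 − 11,600 = 273,400 kg.
Stage dry mass = ε × stage wet mass = 0.06 × 273,400 = 16,404 kg.
Burnout mass m_f = stage dry + payload = 16,404 + 11,600 = 28,004 kg.
Using Δv = v_e ln(m₀/m_f): Δv = v_e · ln(285,000/28,004) = 4520.0 × ln(10.18) = 4520.0 × 2.3201 ≈ 10487 m/s.

Δv ≈ 10.5 km/s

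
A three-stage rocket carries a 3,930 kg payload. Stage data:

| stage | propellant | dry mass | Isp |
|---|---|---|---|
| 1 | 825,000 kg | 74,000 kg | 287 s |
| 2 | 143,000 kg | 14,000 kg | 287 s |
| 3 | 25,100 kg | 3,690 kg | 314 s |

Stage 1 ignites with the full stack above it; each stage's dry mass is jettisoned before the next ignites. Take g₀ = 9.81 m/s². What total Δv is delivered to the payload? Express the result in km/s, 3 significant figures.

Δv ≈ 12.4 km/s

Ignition mass of stage 1 = 825,000+74,000 + 143,000+14,000 + 25,100+3,690 + 3,930 = 1,088,720 kg.
Stage 1: m₀ = 1,088,720 kg, m_f = 1,088,720 − 825,000 = 263,720 kg; Δv = 287×9.81×ln(4.128) = 2815.5×1.4179 ≈ 3992 m/s.
Stage 2: m₀ = 189,720 kg, m_f = 189,720 − 143,000 = 46,720 kg; Δv = 287×9.81×ln(4.061) = 2815.5×1.4014 ≈ 3946 m/s.
Stage 3: m₀ = 32,720 kg, m_f = 32,720 − 25,100 = 7,620 kg; Δv = 314×9.81×ln(4.294) = 3080.3×1.4572 ≈ 4489 m/s.
Total Δv = 3992 + 3946 + 4489 = 12427 m/s.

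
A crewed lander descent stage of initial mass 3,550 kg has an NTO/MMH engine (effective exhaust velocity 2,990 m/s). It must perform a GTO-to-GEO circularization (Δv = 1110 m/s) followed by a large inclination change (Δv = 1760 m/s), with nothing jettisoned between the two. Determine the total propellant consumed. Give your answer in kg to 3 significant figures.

After the first burn: m = 3550 × exp(−1110/2990.0) = 3550 × 0.68988 = 2,449.07 kg.
After the second burn: m = 2,449.07 × exp(−1760/2990.0) = 2,449.07 × 0.55509 = 1,359.45 kg.
Total propellant = m₀ − m_final = 3550 − 1,359.45 = 2,190.55 kg.

total propellant consumed ≈ 2190 kg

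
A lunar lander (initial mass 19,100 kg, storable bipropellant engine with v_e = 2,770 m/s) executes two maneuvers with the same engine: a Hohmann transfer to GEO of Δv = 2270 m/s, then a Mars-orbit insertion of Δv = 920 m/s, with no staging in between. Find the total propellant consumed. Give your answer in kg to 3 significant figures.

total propellant consumed ≈ 13100 kg

After the first burn: m = 19100 × exp(−2270/2770.0) = 19100 × 0.44065 = 8,416.42 kg.
After the second burn: m = 8,416.42 × exp(−920/2770.0) = 8,416.42 × 0.71739 = 6,037.86 kg.
Total propellant = m₀ − m_final = 19100 − 6,037.86 = 13,062.14 kg.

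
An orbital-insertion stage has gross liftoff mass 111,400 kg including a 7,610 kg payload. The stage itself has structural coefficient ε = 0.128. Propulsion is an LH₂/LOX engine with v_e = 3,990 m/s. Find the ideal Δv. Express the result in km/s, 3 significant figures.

Stage wet mass = m₀ − payload = 111,400 − 7,610 = 103,790 kg.
Stage dry mass = ε × stage wet mass = 0.128 × 103,790 = 13,285.1 kg.
Burnout mass m_f = stage dry + payload = 13,285.1 + 7,610 = 20,895.1 kg.
Using Δv = v_e ln(m₀/m_f): Δv = v_e · ln(111,400/20,895.1) = 3990.0 × ln(5.331) = 3990.0 × 1.6736 ≈ 6678 m/s.

Δv ≈ 6.68 km/s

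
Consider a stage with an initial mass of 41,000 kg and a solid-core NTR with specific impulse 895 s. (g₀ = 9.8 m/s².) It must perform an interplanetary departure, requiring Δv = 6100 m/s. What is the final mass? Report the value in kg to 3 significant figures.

v_e = Isp · g₀ = 895 × 9.8 = 8771.0 m/s.
From the ideal rocket equation, m₀/m_f = exp(Δv / v_e) = exp(6100 / 8771.0) = exp(0.6955) = 2.0047.
m_f = m₀ / 2.0047 = 41,000 / 2.0047 = 20,451.9 kg.

final mass ≈ 20500 kg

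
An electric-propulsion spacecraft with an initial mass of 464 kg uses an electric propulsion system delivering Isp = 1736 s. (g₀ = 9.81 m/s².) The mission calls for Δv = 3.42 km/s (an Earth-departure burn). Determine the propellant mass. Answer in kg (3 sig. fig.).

v_e = Isp · g₀ = 1736 × 9.81 = 17030.2 m/s.
Rocket equation: m₀/m_f = exp(Δv / v_e) = exp(3420 / 17030.2) = exp(0.2008) = 1.2224.
m_f = 464 / 1.2224 = 379.581 kg, so propellant = m₀ − m_f = 464 − 379.581 = 84.419 kg.

propellant mass ≈ 84.4 kg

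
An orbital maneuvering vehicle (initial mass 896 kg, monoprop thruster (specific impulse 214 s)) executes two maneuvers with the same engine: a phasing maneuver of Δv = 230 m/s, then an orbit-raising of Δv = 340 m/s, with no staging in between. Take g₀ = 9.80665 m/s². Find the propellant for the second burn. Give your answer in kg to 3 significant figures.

v_e = Isp · g₀ = 214 × 9.80665 = 2098.6 m/s.
After the first burn: m = 896 × exp(−230/2098.6) = 896 × 0.89620 = 802.995 kg.
After the second burn: m = 802.995 × exp(−340/2098.6) = 802.995 × 0.85043 = 682.891 kg.
Second-burn propellant = 802.995 − 682.891 = 120.104 kg.

propellant for the second burn ≈ 120 kg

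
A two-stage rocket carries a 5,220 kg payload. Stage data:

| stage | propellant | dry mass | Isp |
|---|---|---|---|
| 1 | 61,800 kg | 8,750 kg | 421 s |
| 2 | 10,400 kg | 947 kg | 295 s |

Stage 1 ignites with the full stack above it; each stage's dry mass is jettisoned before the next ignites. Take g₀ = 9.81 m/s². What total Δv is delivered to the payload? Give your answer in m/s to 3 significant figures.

Δv ≈ 7960 m/s

Ignition mass of stage 1 = 61,800+8,750 + 10,400+947 + 5,220 = 87,117 kg.
Stage 1: m₀ = 87,117 kg, m_f = 87,117 − 61,800 = 25,317 kg; Δv = 421×9.81×ln(3.441) = 4130.0×1.2358 ≈ 5104 m/s.
Stage 2: m₀ = 16,567 kg, m_f = 16,567 − 10,400 = 6,167 kg; Δv = 295×9.81×ln(2.686) = 2894.0×0.9882 ≈ 2860 m/s.
Total Δv = 5104 + 2860 = 7964 m/s.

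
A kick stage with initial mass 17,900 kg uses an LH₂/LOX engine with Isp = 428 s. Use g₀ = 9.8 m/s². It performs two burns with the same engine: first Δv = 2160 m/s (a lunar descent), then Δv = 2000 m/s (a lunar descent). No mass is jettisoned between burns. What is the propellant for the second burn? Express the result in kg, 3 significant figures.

propellant for the second burn ≈ 4060 kg

v_e = Isp · g₀ = 428 × 9.8 = 4194.4 m/s.
After the first burn: m = 17900 × exp(−2160/4194.4) = 17900 × 0.59752 = 10,695.6 kg.
After the second burn: m = 10,695.6 × exp(−2000/4194.4) = 10,695.6 × 0.62075 = 6,639.29 kg.
Second-burn propellant = 10,695.6 − 6,639.29 = 4,056.31 kg.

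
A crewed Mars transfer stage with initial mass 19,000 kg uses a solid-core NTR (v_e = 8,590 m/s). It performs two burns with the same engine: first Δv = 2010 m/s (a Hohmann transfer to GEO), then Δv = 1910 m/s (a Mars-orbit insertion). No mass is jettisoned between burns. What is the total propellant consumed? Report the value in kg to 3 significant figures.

total propellant consumed ≈ 6960 kg

After the first burn: m = 19000 × exp(−2010/8590.0) = 19000 × 0.79137 = 15,036 kg.
After the second burn: m = 15,036 × exp(−1910/8590.0) = 15,036 × 0.80063 = 12,038.3 kg.
Total propellant = m₀ − m_final = 19000 − 12,038.3 = 6,961.7 kg.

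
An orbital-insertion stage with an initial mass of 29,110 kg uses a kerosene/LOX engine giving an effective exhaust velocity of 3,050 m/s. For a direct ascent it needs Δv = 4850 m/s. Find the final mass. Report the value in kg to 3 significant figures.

By the Tsiolkovsky rocket equation, m₀/m_f = exp(Δv / v_e) = exp(4850 / 3050.0) = exp(1.5902) = 4.9046.
m_f = m₀ / 4.9046 = 29,110 / 4.9046 = 5,935.24 kg.

final mass ≈ 5940 kg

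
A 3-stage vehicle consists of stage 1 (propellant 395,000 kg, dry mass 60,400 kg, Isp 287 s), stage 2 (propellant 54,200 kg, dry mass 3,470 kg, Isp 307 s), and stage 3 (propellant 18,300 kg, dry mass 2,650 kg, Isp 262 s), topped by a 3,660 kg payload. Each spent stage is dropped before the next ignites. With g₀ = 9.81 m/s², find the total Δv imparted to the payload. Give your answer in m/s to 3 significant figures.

Δv ≈ 10500 m/s

Ignition mass of stage 1 = 395,000+60,400 + 54,200+3,470 + 18,300+2,650 + 3,660 = 537,680 kg.
Stage 1: m₀ = 537,680 kg, m_f = 537,680 − 395,000 = 142,680 kg; Δv = 287×9.81×ln(3.768) = 2815.5×1.3267 ≈ 3735 m/s.
Stage 2: m₀ = 82,280 kg, m_f = 82,280 − 54,200 = 28,080 kg; Δv = 307×9.81×ln(2.93) = 3011.7×1.0751 ≈ 3238 m/s.
Stage 3: m₀ = 24,610 kg, m_f = 24,610 − 18,300 = 6,310 kg; Δv = 262×9.81×ln(3.9) = 2570.2×1.3610 ≈ 3498 m/s.
Total Δv = 3735 + 3238 + 3498 = 10471 m/s.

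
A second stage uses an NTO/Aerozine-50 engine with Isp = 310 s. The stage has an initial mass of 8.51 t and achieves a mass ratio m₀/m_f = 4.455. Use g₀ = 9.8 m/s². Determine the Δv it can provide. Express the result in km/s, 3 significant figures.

v_e = Isp · g₀ = 310 × 9.8 = 3038.0 m/s.
By the Tsiolkovsky rocket equation, Δv = v_e · ln(4.455) = 3038.0 × 1.4940 ≈ 4538.9 m/s.

Δv ≈ 4.54 km/s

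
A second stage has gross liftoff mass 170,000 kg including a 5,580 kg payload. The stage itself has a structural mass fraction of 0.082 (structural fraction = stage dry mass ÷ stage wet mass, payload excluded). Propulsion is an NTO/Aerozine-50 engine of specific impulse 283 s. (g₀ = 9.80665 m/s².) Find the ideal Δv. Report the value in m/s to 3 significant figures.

Δv ≈ 6070 m/s

Stage wet mass = m₀ − payload = 170,000 − 5,580 = 164,420 kg.
Stage dry mass = ε × stage wet mass = 0.082 × 164,420 = 13,482.4 kg.
Burnout mass m_f = stage dry + payload = 13,482.4 + 5,580 = 19,062.4 kg.
v_e = Isp · g₀ = 283 × 9.80665 = 2775.3 m/s.
From the ideal rocket equation, Δv = v_e · ln(170,000/19,062.4) = 2775.3 × ln(8.918) = 2775.3 × 2.1881 ≈ 6073 m/s.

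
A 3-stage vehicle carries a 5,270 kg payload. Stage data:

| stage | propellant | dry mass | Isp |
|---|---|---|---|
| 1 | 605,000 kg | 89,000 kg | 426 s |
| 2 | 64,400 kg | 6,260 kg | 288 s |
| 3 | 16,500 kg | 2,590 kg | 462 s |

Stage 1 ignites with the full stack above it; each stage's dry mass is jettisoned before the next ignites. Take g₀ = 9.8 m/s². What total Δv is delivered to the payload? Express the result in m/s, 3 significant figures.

Ignition mass of stage 1 = 605,000+89,000 + 64,400+6,260 + 16,500+2,590 + 5,270 = 789,020 kg.
Stage 1: m₀ = 789,020 kg, m_f = 789,020 − 605,000 = 184,020 kg; Δv = 426×9.8×ln(4.288) = 4174.8×1.4557 ≈ 6077 m/s.
Stage 2: m₀ = 95,020 kg, m_f = 95,020 − 64,400 = 30,620 kg; Δv = 288×9.8×ln(3.103) = 2822.4×1.1324 ≈ 3196 m/s.
Stage 3: m₀ = 24,360 kg, m_f = 24,360 − 16,500 = 7,860 kg; Δv = 462×9.8×ln(3.099) = 4527.6×1.1312 ≈ 5121 m/s.
Total Δv = 6077 + 3196 + 5121 = 14394 m/s.

Δv ≈ 14400 m/s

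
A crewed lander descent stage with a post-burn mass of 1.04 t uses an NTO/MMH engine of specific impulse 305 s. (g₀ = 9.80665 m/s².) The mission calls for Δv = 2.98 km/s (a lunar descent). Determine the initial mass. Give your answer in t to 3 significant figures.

v_e = Isp · g₀ = 305 × 9.80665 = 2991.0 m/s.
From the ideal rocket equation, m₀/m_f = exp(Δv / v_e) = exp(2980 / 2991.0) = exp(0.9963) = 2.7083.
m₀ = m_f × 2.7083 = 1.04 × 2.7083 = 2.81663 t.

initial mass ≈ 2.82 t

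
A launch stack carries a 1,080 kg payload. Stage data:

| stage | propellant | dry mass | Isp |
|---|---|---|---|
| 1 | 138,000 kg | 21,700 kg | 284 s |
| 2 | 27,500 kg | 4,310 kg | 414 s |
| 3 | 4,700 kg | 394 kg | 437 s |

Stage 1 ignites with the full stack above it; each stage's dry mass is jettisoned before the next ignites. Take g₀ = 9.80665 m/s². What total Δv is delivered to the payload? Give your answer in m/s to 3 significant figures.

Ignition mass of stage 1 = 138,000+21,700 + 27,500+4,310 + 4,700+394 + 1,080 = 197,684 kg.
Stage 1: m₀ = 197,684 kg, m_f = 197,684 − 138,000 = 59,684 kg; Δv = 284×9.80665×ln(3.312) = 2785.1×1.1976 ≈ 3335 m/s.
Stage 2: m₀ = 37,984 kg, m_f = 37,984 − 27,500 = 10,484 kg; Δv = 414×9.80665×ln(3.623) = 4060.0×1.2873 ≈ 5226 m/s.
Stage 3: m₀ = 6,174 kg, m_f = 6,174 − 4,700 = 1,474 kg; Δv = 437×9.80665×ln(4.189) = 4285.5×1.4324 ≈ 6138 m/s.
Total Δv = 3335 + 5226 + 6138 = 14699 m/s.

Δv ≈ 14700 m/s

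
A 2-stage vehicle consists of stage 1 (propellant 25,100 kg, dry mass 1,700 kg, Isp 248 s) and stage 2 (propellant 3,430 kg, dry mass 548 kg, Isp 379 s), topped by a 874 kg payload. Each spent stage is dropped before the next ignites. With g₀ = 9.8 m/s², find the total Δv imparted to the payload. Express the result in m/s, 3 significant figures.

Ignition mass of stage 1 = 25,100+1,700 + 3,430+548 + 874 = 31,652 kg.
Stage 1: m₀ = 31,652 kg, m_f = 31,652 − 25,100 = 6,552 kg; Δv = 248×9.8×ln(4.831) = 2430.4×1.5750 ≈ 3828 m/s.
Stage 2: m₀ = 4,852 kg, m_f = 4,852 − 3,430 = 1,422 kg; Δv = 379×9.8×ln(3.412) = 3714.2×1.2273 ≈ 4559 m/s.
Total Δv = 3828 + 4559 = 8387 m/s.

Δv ≈ 8390 m/s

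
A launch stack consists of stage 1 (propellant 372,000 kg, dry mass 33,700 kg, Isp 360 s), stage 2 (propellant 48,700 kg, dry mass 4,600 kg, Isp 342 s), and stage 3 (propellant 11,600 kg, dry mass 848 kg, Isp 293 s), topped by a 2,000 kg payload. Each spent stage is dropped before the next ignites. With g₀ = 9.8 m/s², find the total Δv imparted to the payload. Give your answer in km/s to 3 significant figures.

Δv ≈ 14.4 km/s

Ignition mass of stage 1 = 372,000+33,700 + 48,700+4,600 + 11,600+848 + 2,000 = 473,448 kg.
Stage 1: m₀ = 473,448 kg, m_f = 473,448 − 372,000 = 101,448 kg; Δv = 360×9.8×ln(4.667) = 3528.0×1.5405 ≈ 5435 m/s.
Stage 2: m₀ = 67,748 kg, m_f = 67,748 − 48,700 = 19,048 kg; Δv = 342×9.8×ln(3.557) = 3351.6×1.2688 ≈ 4253 m/s.
Stage 3: m₀ = 14,448 kg, m_f = 14,448 − 11,600 = 2,848 kg; Δv = 293×9.8×ln(5.073) = 2871.4×1.6239 ≈ 4663 m/s.
Total Δv = 5435 + 4253 + 4663 = 14351 m/s.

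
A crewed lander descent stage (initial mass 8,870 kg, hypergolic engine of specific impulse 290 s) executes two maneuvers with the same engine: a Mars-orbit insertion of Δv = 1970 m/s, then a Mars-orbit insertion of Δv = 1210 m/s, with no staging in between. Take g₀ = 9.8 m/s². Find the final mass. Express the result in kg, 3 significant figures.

final mass ≈ 2900 kg

v_e = Isp · g₀ = 290 × 9.8 = 2842.0 m/s.
After the first burn: m = 8870 × exp(−1970/2842.0) = 8870 × 0.49999 = 4,434.91 kg.
After the second burn: m = 4,434.91 × exp(−1210/2842.0) = 4,434.91 × 0.65328 = 2,897.24 kg.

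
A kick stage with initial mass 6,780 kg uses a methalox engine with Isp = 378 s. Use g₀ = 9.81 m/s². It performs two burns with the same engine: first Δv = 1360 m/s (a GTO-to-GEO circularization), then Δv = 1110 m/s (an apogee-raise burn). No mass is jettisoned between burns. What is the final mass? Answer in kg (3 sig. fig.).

final mass ≈ 3480 kg

v_e = Isp · g₀ = 378 × 9.81 = 3708.2 m/s.
After the first burn: m = 6780 × exp(−1360/3708.2) = 6780 × 0.69298 = 4,698.4 kg.
After the second burn: m = 4,698.4 × exp(−1110/3708.2) = 4,698.4 × 0.74131 = 3,482.97 kg.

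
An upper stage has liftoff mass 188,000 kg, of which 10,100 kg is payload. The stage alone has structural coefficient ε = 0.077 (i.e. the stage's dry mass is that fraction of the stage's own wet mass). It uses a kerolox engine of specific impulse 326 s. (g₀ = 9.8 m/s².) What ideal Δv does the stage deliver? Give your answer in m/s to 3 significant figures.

Δv ≈ 6600 m/s

Stage wet mass = m₀ − payload = 188,000 − 10,100 = 177,900 kg.
Stage dry mass = ε × stage wet mass = 0.077 × 177,900 = 13,698.3 kg.
Burnout mass m_f = stage dry + payload = 13,698.3 + 10,100 = 23,798.3 kg.
v_e = Isp · g₀ = 326 × 9.8 = 3194.8 m/s.
By the Tsiolkovsky rocket equation, Δv = v_e · ln(188,000/23,798.3) = 3194.8 × ln(7.9) = 3194.8 × 2.0668 ≈ 6603 m/s.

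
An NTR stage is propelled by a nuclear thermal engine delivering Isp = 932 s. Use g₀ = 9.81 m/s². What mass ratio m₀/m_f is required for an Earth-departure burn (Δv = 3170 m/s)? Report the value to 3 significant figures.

mass ratio ≈ 1.41

v_e = Isp · g₀ = 932 × 9.81 = 9142.9 m/s.
m₀/m_f = exp(Δv / v_e) = exp(3170 / 9142.9) = exp(0.3467) = 1.4144.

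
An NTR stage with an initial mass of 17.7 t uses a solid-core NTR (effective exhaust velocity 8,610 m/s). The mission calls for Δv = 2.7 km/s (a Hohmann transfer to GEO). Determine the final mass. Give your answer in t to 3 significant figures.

final mass ≈ 12.9 t

m₀/m_f = exp(Δv / v_e) = exp(2700 / 8610.0) = exp(0.3136) = 1.3683.
m_f = m₀ / 1.3683 = 17.7 / 1.3683 = 12.9358 t.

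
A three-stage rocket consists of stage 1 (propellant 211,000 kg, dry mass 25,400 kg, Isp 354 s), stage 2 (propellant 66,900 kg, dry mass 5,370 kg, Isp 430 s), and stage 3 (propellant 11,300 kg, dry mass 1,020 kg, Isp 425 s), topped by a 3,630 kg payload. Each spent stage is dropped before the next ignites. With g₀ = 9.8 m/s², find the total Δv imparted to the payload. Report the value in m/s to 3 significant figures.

Ignition mass of stage 1 = 211,000+25,400 + 66,900+5,370 + 11,300+1,020 + 3,630 = 324,620 kg.
Stage 1: m₀ = 324,620 kg, m_f = 324,620 − 211,000 = 113,620 kg; Δv = 354×9.8×ln(2.857) = 3469.2×1.0498 ≈ 3642 m/s.
Stage 2: m₀ = 88,220 kg, m_f = 88,220 − 66,900 = 21,320 kg; Δv = 430×9.8×ln(4.138) = 4214.0×1.4202 ≈ 5985 m/s.
Stage 3: m₀ = 15,950 kg, m_f = 15,950 − 11,300 = 4,650 kg; Δv = 425×9.8×ln(3.43) = 4165.0×1.2326 ≈ 5134 m/s.
Total Δv = 3642 + 5985 + 5134 = 14761 m/s.

Δv ≈ 14800 m/s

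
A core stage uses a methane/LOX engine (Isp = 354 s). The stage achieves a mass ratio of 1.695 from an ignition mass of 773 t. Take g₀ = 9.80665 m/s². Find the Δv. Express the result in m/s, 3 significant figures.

v_e = Isp · g₀ = 354 × 9.80665 = 3471.6 m/s.
Δv = v_e · ln(1.695) = 3471.6 × 0.5277 ≈ 1831.9 m/s.

Δv ≈ 1830 m/s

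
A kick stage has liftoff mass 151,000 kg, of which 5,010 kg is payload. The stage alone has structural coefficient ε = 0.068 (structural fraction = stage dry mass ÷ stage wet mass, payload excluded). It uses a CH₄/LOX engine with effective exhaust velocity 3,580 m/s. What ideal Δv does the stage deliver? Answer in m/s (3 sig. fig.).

Stage wet mass = m₀ − payload = 151,000 − 5,010 = 145,990 kg.
Stage dry mass = ε × stage wet mass = 0.068 × 145,990 = 9,927.32 kg.
Burnout mass m_f = stage dry + payload = 9,927.32 + 5,010 = 14,937.32 kg.
Using Δv = v_e ln(m₀/m_f): Δv = v_e · ln(151,000/14,937.32) = 3580.0 × ln(10.11) = 3580.0 × 2.3134 ≈ 8282 m/s.

Δv ≈ 8280 m/s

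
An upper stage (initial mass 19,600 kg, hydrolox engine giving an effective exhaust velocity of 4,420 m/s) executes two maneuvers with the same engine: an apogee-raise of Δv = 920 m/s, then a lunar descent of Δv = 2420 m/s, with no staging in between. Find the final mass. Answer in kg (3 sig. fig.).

final mass ≈ 9210 kg

After the first burn: m = 19600 × exp(−920/4420.0) = 19600 × 0.81209 = 15,917 kg.
After the second burn: m = 15,917 × exp(−2420/4420.0) = 15,917 × 0.57839 = 9,206.23 kg.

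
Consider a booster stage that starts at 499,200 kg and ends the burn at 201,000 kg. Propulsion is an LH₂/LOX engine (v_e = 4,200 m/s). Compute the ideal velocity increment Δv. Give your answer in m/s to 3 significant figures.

From the ideal rocket equation, Δv = v_e · ln(m₀/m_f) = 4200.0 × ln(2.484) = 4200.0 × 0.9097 ≈ 3820.7 m/s.

Δv ≈ 3820 m/s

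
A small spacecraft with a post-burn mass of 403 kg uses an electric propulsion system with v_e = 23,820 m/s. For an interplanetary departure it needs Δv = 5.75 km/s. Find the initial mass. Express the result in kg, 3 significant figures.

initial mass ≈ 513 kg

m₀/m_f = exp(Δv / v_e) = exp(5750 / 23820.0) = exp(0.2414) = 1.2730.
m₀ = m_f × 1.2730 = 403 × 1.2730 = 513.019 kg.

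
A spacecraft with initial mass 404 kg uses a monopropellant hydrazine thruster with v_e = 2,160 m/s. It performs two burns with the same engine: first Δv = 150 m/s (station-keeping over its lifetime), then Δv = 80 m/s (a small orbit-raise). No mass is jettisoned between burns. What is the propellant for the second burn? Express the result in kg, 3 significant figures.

propellant for the second burn ≈ 13.7 kg

After the first burn: m = 404 × exp(−150/2160.0) = 404 × 0.93291 = 376.896 kg.
After the second burn: m = 376.896 × exp(−80/2160.0) = 376.896 × 0.96364 = 363.192 kg.
Second-burn propellant = 376.896 − 363.192 = 13.704 kg.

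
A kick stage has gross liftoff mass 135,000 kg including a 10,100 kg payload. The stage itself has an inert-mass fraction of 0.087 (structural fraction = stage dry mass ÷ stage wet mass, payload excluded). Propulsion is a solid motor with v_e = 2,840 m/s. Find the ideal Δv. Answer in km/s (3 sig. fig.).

Stage wet mass = m₀ − payload = 135,000 − 10,100 = 124,900 kg.
Stage dry mass = ε × stage wet mass = 0.087 × 124,900 = 10,866.3 kg.
Burnout mass m_f = stage dry + payload = 10,866.3 + 10,100 = 20,966.3 kg.
Δv = v_e · ln(135,000/20,966.3) = 2840.0 × ln(6.439) = 2840.0 × 1.8624 ≈ 5289 m/s.

Δv ≈ 5.29 km/s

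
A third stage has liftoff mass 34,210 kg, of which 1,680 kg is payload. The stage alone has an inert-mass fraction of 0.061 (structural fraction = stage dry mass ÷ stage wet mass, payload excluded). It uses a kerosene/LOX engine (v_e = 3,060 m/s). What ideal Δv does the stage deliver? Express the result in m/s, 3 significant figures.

Stage wet mass = m₀ − payload = 34,210 − 1,680 = 32,530 kg.
Stage dry mass = ε × stage wet mass = 0.061 × 32,530 = 1,984.33 kg.
Burnout mass m_f = stage dry + payload = 1,984.33 + 1,680 = 3,664.33 kg.
Δv = v_e · ln(34,210/3,664.33) = 3060.0 × ln(9.336) = 3060.0 × 2.2339 ≈ 6836 m/s.

Δv ≈ 6840 m/s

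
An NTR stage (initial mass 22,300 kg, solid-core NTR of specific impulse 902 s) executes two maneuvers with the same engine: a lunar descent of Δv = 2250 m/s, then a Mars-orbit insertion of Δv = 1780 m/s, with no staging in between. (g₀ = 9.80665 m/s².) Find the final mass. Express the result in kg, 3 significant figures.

final mass ≈ 14100 kg

v_e = Isp · g₀ = 902 × 9.80665 = 8845.6 m/s.
After the first burn: m = 22300 × exp(−2250/8845.6) = 22300 × 0.77541 = 17,291.6 kg.
After the second burn: m = 17,291.6 × exp(−1780/8845.6) = 17,291.6 × 0.81772 = 14,139.7 kg.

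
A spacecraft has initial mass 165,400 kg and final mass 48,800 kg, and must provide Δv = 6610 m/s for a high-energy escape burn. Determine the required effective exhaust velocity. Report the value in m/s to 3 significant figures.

v_e ≈ 5420 m/s

ln(m₀/m_f) = ln(165400/48800) = ln(3.389) = 1.2206.
v_e = Δv / ln(m₀/m_f) = 6610 / 1.2206 = 5415.2 m/s.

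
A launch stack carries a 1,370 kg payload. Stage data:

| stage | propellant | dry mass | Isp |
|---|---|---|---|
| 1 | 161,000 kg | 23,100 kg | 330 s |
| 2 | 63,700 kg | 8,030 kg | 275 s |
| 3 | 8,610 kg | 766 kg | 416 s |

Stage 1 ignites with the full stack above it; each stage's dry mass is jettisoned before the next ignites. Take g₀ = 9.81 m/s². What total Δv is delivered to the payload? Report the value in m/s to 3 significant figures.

Δv ≈ 13600 m/s

Ignition mass of stage 1 = 161,000+23,100 + 63,700+8,030 + 8,610+766 + 1,370 = 266,576 kg.
Stage 1: m₀ = 266,576 kg, m_f = 266,576 − 161,000 = 105,576 kg; Δv = 330×9.81×ln(2.525) = 3237.3×0.9262 ≈ 2998 m/s.
Stage 2: m₀ = 82,476 kg, m_f = 82,476 − 63,700 = 18,776 kg; Δv = 275×9.81×ln(4.393) = 2697.8×1.4799 ≈ 3992 m/s.
Stage 3: m₀ = 10,746 kg, m_f = 10,746 − 8,610 = 2,136 kg; Δv = 416×9.81×ln(5.031) = 4081.0×1.6156 ≈ 6593 m/s.
Total Δv = 2998 + 3992 + 6593 = 13583 m/s.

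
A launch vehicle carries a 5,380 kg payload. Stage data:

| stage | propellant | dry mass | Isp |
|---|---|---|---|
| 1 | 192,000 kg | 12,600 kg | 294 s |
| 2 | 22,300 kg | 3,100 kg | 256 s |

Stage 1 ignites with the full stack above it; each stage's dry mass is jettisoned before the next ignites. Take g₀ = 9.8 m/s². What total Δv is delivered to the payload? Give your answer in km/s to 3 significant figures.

Δv ≈ 8.11 km/s

Ignition mass of stage 1 = 192,000+12,600 + 22,300+3,100 + 5,380 = 235,380 kg.
Stage 1: m₀ = 235,380 kg, m_f = 235,380 − 192,000 = 43,380 kg; Δv = 294×9.8×ln(5.426) = 2881.2×1.6912 ≈ 4873 m/s.
Stage 2: m₀ = 30,780 kg, m_f = 30,780 − 22,300 = 8,480 kg; Δv = 256×9.8×ln(3.63) = 2508.8×1.2892 ≈ 3234 m/s.
Total Δv = 4873 + 3234 = 8107 m/s.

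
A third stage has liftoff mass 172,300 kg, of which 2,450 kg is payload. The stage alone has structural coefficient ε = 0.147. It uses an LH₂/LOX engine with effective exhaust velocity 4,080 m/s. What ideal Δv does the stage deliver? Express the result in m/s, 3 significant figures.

Stage wet mass = m₀ − payload = 172,300 − 2,450 = 169,850 kg.
Stage dry mass = ε × stage wet mass = 0.147 × 169,850 = 24,968 kg.
Burnout mass m_f = stage dry + payload = 24,968 + 2,450 = 27,418 kg.
Δv = v_e · ln(172,300/27,418) = 4080.0 × ln(6.284) = 4080.0 × 1.8380 ≈ 7499 m/s.

Δv ≈ 7500 m/s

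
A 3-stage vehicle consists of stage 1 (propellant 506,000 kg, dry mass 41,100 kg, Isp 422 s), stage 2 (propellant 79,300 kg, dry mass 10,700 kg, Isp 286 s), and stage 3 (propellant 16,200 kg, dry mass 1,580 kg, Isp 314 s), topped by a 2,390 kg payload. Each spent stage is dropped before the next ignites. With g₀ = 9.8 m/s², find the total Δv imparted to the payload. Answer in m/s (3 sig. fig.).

Δv ≈ 14600 m/s

Ignition mass of stage 1 = 506,000+41,100 + 79,300+10,700 + 16,200+1,580 + 2,390 = 657,270 kg.
Stage 1: m₀ = 657,270 kg, m_f = 657,270 − 506,000 = 151,270 kg; Δv = 422×9.8×ln(4.345) = 4135.6×1.4690 ≈ 6075 m/s.
Stage 2: m₀ = 110,170 kg, m_f = 110,170 − 79,300 = 30,870 kg; Δv = 286×9.8×ln(3.569) = 2802.8×1.2722 ≈ 3566 m/s.
Stage 3: m₀ = 20,170 kg, m_f = 20,170 − 16,200 = 3,970 kg; Δv = 314×9.8×ln(5.081) = 3077.2×1.6254 ≈ 5002 m/s.
Total Δv = 6075 + 3566 + 5002 = 14643 m/s.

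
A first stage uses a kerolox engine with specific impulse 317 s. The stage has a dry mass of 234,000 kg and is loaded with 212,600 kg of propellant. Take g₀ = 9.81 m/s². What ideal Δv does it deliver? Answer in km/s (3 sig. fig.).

v_e = Isp · g₀ = 317 × 9.81 = 3109.8 m/s.
m₀ = m_dry + m_prop = 234,000 + 212,600 = 446,600 kg.
Using Δv = v_e ln(m₀/m_f): Δv = v_e · ln(m₀/m_f) = 3109.8 × ln(1.909) = 3109.8 × 0.6463 ≈ 2010.0 m/s.

Δv ≈ 2.01 km/s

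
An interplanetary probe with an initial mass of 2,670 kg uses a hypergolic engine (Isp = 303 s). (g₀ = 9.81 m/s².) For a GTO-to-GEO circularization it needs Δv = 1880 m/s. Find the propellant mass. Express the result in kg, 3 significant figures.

v_e = Isp · g₀ = 303 × 9.81 = 2972.4 m/s.
Using Δv = v_e ln(m₀/m_f): m₀/m_f = exp(Δv / v_e) = exp(1880 / 2972.4) = exp(0.6325) = 1.8823.
m_f = 2,670 / 1.8823 = 1,418.48 kg, so propellant = m₀ − m_f = 2,670 − 1,418.48 = 1,251.52 kg.

propellant mass ≈ 1250 kg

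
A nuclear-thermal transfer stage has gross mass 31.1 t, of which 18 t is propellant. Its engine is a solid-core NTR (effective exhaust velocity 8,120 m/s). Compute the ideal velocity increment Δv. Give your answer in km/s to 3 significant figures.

m_f = m₀ − m_prop = 31.1 − 18 = 13.1 t.
Δv = v_e · ln(m₀/m_f) = 8120.0 × ln(2.374) = 8120.0 × 0.8646 ≈ 7020.5 m/s.

Δv ≈ 7.02 km/s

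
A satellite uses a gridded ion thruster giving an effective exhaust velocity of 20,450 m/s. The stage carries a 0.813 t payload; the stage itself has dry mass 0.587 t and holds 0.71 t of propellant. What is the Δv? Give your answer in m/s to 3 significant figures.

Δv ≈ 8390 m/s

m₀ = payload + dry + propellant = 0.813 + 0.587 + 0.71 = 2.11 t.
m_f = payload + dry = 0.813 + 0.587 = 1.4 t.
Rocket equation: Δv = v_e · ln(m₀/m_f) = 20450.0 × ln(1.507) = 20450.0 × 0.4102 ≈ 8388.9 m/s.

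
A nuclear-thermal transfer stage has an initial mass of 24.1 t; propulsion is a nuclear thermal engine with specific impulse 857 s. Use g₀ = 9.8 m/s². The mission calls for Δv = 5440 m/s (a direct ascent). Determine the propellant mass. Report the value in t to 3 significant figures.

v_e = Isp · g₀ = 857 × 9.8 = 8398.6 m/s.
Rocket equation: m₀/m_f = exp(Δv / v_e) = exp(5440 / 8398.6) = exp(0.6477) = 1.9112.
m_f = 24.1 / 1.9112 = 12.6099 t, so propellant = m₀ − m_f = 24.1 − 12.6099 = 11.4901 t.

propellant mass ≈ 11.5 t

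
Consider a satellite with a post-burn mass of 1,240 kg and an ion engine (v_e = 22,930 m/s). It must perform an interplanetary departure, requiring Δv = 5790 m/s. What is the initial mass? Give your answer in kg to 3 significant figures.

From the ideal rocket equation, m₀/m_f = exp(Δv / v_e) = exp(5790 / 22930.0) = exp(0.2525) = 1.2872.
m₀ = m_f × 1.2872 = 1,240 × 1.2872 = 1,596.13 kg.

initial mass ≈ 1600 kg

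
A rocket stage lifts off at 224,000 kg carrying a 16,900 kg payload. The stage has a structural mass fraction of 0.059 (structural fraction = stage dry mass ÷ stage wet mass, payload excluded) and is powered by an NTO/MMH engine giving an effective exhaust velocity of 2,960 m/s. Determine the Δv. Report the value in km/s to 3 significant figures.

Δv ≈ 6.04 km/s

Stage wet mass = m₀ − payload = 224,000 − 16,900 = 207,100 kg.
Stage dry mass = ε × stage wet mass = 0.059 × 207,100 = 12,218.9 kg.
Burnout mass m_f = stage dry + payload = 12,218.9 + 16,900 = 29,118.9 kg.
Rocket equation: Δv = v_e · ln(224,000/29,118.9) = 2960.0 × ln(7.693) = 2960.0 × 2.0403 ≈ 6039 m/s.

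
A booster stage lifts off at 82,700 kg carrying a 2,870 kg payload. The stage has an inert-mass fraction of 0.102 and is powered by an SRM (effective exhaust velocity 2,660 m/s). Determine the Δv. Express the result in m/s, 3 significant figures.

Δv ≈ 5360 m/s

Stage wet mass = m₀ − payload = 82,700 − 2,870 = 79,830 kg.
Stage dry mass = ε × stage wet mass = 0.102 × 79,830 = 8,142.66 kg.
Burnout mass m_f = stage dry + payload = 8,142.66 + 2,870 = 11,012.66 kg.
Using Δv = v_e ln(m₀/m_f): Δv = v_e · ln(82,700/11,012.66) = 2660.0 × ln(7.51) = 2660.0 × 2.0162 ≈ 5363 m/s.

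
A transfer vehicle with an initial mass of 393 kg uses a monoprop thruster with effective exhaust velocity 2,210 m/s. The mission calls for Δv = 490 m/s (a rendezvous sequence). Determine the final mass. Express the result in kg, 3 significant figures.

final mass ≈ 315 kg

m₀/m_f = exp(Δv / v_e) = exp(490 / 2210.0) = exp(0.2217) = 1.2482.
m_f = m₀ / 1.2482 = 393 / 1.2482 = 314.853 kg.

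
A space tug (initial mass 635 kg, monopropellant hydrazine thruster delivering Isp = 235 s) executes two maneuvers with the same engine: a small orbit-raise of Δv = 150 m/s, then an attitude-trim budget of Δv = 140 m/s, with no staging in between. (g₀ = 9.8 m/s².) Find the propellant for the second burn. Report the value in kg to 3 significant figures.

v_e = Isp · g₀ = 235 × 9.8 = 2303.0 m/s.
After the first burn: m = 635 × exp(−150/2303.0) = 635 × 0.93694 = 594.957 kg.
After the second burn: m = 594.957 × exp(−140/2303.0) = 594.957 × 0.94102 = 559.866 kg.
Second-burn propellant = 594.957 − 559.866 = 35.091 kg.

propellant for the second burn ≈ 35.1 kg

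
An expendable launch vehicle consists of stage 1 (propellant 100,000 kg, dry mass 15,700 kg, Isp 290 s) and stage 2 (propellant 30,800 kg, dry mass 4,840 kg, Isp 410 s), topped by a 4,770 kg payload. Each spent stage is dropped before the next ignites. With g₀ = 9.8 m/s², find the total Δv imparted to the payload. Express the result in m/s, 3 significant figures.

Ignition mass of stage 1 = 100,000+15,700 + 30,800+4,840 + 4,770 = 156,110 kg.
Stage 1: m₀ = 156,110 kg, m_f = 156,110 − 100,000 = 56,110 kg; Δv = 290×9.8×ln(2.782) = 2842.0×1.0232 ≈ 2908 m/s.
Stage 2: m₀ = 40,410 kg, m_f = 40,410 − 30,800 = 9,610 kg; Δv = 410×9.8×ln(4.205) = 4018.0×1.4363 ≈ 5771 m/s.
Total Δv = 2908 + 5771 = 8679 m/s.

Δv ≈ 8680 m/s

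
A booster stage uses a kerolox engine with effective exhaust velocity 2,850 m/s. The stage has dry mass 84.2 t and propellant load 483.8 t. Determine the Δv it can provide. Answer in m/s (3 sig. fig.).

Δv ≈ 5440 m/s

m₀ = m_dry + m_prop = 84.2 + 483.8 = 568 t.
Δv = v_e · ln(m₀/m_f) = 2850.0 × ln(6.746) = 2850.0 × 1.9089 ≈ 5440.4 m/s.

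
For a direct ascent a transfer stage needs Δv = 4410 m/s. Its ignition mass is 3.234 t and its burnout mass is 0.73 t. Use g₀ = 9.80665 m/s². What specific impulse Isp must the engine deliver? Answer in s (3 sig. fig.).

ln(m₀/m_f) = ln(3234/730) = ln(4.43) = 1.4884.
From the ideal rocket equation, v_e = Δv / ln(m₀/m_f) = 4410 / 1.4884 = 2962.9 m/s.
Isp = v_e / g₀ = 2962.9 / 9.80665 = 302.1 s.

Isp ≈ 302 s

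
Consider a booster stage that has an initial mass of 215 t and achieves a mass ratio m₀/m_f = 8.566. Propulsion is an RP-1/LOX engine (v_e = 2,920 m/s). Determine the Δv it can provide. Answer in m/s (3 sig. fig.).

Δv = v_e · ln(8.566) = 2920.0 × 2.1478 ≈ 6271.6 m/s.

Δv ≈ 6270 m/s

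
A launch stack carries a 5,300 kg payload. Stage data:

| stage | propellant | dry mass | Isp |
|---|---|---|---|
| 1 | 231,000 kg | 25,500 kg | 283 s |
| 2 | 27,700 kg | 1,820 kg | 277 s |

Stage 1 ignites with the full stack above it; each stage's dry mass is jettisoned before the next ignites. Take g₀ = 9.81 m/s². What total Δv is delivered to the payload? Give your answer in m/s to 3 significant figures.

Δv ≈ 8690 m/s

Ignition mass of stage 1 = 231,000+25,500 + 27,700+1,820 + 5,300 = 291,320 kg.
Stage 1: m₀ = 291,320 kg, m_f = 291,320 − 231,000 = 60,320 kg; Δv = 283×9.81×ln(4.83) = 2776.2×1.5748 ≈ 4372 m/s.
Stage 2: m₀ = 34,820 kg, m_f = 34,820 − 27,700 = 7,120 kg; Δv = 277×9.81×ln(4.89) = 2717.4×1.5873 ≈ 4313 m/s.
Total Δv = 4372 + 4313 = 8685 m/s.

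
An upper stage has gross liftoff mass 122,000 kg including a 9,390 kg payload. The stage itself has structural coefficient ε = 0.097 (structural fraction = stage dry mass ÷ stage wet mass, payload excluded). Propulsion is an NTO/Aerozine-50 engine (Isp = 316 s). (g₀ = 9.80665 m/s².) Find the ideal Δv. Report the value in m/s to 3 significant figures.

Δv ≈ 5560 m/s

Stage wet mass = m₀ − payload = 122,000 − 9,390 = 112,610 kg.
Stage dry mass = ε × stage wet mass = 0.097 × 112,610 = 10,923.2 kg.
Burnout mass m_f = stage dry + payload = 10,923.2 + 9,390 = 20,313.2 kg.
v_e = Isp · g₀ = 316 × 9.80665 = 3098.9 m/s.
Δv = v_e · ln(122,000/20,313.2) = 3098.9 × ln(6.006) = 3098.9 × 1.7928 ≈ 5556 m/s.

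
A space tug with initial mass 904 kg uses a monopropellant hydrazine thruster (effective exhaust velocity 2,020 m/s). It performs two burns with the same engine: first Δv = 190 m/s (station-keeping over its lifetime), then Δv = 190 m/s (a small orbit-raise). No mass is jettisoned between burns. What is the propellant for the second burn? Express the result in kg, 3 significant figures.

After the first burn: m = 904 × exp(−190/2020.0) = 904 × 0.91023 = 822.848 kg.
After the second burn: m = 822.848 × exp(−190/2020.0) = 822.848 × 0.91023 = 748.981 kg.
Second-burn propellant = 822.848 − 748.981 = 73.867 kg.

propellant for the second burn ≈ 73.9 kg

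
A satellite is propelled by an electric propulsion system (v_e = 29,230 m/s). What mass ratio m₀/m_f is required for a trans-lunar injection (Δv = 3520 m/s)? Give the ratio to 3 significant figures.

mass ratio ≈ 1.13

By the Tsiolkovsky rocket equation, m₀/m_f = exp(Δv / v_e) = exp(3520 / 29230.0) = exp(0.1204) = 1.1280.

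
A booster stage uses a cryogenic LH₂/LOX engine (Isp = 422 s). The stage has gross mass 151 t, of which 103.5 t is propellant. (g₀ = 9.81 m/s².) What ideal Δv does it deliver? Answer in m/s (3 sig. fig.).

Δv ≈ 4790 m/s

v_e = Isp · g₀ = 422 × 9.81 = 4139.8 m/s.
m_f = m₀ − m_prop = 151 − 103.5 = 47.5 t.
Using Δv = v_e ln(m₀/m_f): Δv = v_e · ln(m₀/m_f) = 4139.8 × ln(3.179) = 4139.8 × 1.1566 ≈ 4787.9 m/s.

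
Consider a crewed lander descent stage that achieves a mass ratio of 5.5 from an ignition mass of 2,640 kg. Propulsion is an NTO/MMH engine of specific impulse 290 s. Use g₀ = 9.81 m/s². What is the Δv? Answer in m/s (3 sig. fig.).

Δv ≈ 4850 m/s

v_e = Isp · g₀ = 290 × 9.81 = 2844.9 m/s.
By the Tsiolkovsky rocket equation, Δv = v_e · ln(5.5) = 2844.9 × 1.7047 ≈ 4849.8 m/s.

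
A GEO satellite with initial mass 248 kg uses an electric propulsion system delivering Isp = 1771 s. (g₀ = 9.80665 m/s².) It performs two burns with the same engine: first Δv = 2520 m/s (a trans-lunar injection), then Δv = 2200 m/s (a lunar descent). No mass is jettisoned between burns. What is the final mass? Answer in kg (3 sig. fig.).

final mass ≈ 189 kg

v_e = Isp · g₀ = 1771 × 9.80665 = 17367.6 m/s.
After the first burn: m = 248 × exp(−2520/17367.6) = 248 × 0.86494 = 214.505 kg.
After the second burn: m = 214.505 × exp(−2200/17367.6) = 214.505 × 0.88102 = 188.983 kg.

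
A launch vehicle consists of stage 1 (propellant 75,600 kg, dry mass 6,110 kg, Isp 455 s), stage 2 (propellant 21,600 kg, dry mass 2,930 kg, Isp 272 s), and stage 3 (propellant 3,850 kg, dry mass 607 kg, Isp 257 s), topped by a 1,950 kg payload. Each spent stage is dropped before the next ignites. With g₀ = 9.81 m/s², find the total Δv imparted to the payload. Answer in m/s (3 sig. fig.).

Δv ≈ 10500 m/s

Ignition mass of stage 1 = 75,600+6,110 + 21,600+2,930 + 3,850+607 + 1,950 = 112,647 kg.
Stage 1: m₀ = 112,647 kg, m_f = 112,647 − 75,600 = 37,047 kg; Δv = 455×9.81×ln(3.041) = 4463.6×1.1121 ≈ 4964 m/s.
Stage 2: m₀ = 30,937 kg, m_f = 30,937 − 21,600 = 9,337 kg; Δv = 272×9.81×ln(3.313) = 2668.3×1.1980 ≈ 3197 m/s.
Stage 3: m₀ = 6,407 kg, m_f = 6,407 − 3,850 = 2,557 kg; Δv = 257×9.81×ln(2.506) = 2521.2×0.9186 ≈ 2316 m/s.
Total Δv = 4964 + 3197 + 2316 = 10477 m/s.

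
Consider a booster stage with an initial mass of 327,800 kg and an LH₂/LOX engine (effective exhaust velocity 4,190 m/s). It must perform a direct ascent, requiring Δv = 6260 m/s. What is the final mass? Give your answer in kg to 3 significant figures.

By the Tsiolkovsky rocket equation, m₀/m_f = exp(Δv / v_e) = exp(6260 / 4190.0) = exp(1.4940) = 4.4550.
m_f = m₀ / 4.4550 = 327,800 / 4.4550 = 73,580.2 kg.

final mass ≈ 73600 kg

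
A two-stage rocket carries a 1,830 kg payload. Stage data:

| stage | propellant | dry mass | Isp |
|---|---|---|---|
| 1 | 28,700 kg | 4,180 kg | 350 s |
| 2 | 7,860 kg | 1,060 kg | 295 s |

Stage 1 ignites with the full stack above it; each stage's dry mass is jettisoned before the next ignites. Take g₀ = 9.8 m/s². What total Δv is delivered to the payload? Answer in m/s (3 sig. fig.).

Δv ≈ 7480 m/s

Ignition mass of stage 1 = 28,700+4,180 + 7,860+1,060 + 1,830 = 43,630 kg.
Stage 1: m₀ = 43,630 kg, m_f = 43,630 − 28,700 = 14,930 kg; Δv = 350×9.8×ln(2.922) = 3430.0×1.0724 ≈ 3678 m/s.
Stage 2: m₀ = 10,750 kg, m_f = 10,750 − 7,860 = 2,890 kg; Δv = 295×9.8×ln(3.72) = 2891.0×1.3136 ≈ 3798 m/s.
Total Δv = 3678 + 3798 = 7476 m/s.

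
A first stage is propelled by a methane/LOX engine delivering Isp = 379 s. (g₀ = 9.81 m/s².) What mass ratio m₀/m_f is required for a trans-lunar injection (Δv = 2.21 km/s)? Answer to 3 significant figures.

v_e = Isp · g₀ = 379 × 9.81 = 3718.0 m/s.
m₀/m_f = exp(Δv / v_e) = exp(2210 / 3718.0) = exp(0.5944) = 1.8120.

mass ratio ≈ 1.81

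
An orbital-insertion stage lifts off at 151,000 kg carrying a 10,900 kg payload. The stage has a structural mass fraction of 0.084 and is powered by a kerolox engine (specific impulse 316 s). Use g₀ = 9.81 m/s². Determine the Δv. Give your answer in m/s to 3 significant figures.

Δv ≈ 5880 m/s

Stage wet mass = m₀ − payload = 151,000 − 10,900 = 140,100 kg.
Stage dry mass = ε × stage wet mass = 0.084 × 140,100 = 11,768.4 kg.
Burnout mass m_f = stage dry + payload = 11,768.4 + 10,900 = 22,668.4 kg.
v_e = Isp · g₀ = 316 × 9.81 = 3100.0 m/s.
By the Tsiolkovsky rocket equation, Δv = v_e · ln(151,000/22,668.4) = 3100.0 × ln(6.661) = 3100.0 × 1.8963 ≈ 5878 m/s.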